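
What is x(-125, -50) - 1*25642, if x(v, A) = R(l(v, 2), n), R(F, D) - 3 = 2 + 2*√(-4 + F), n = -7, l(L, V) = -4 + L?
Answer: -25637 + 2*I*√133 ≈ -25637.0 + 23.065*I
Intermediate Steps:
R(F, D) = 5 + 2*√(-4 + F) (R(F, D) = 3 + (2 + 2*√(-4 + F)) = 5 + 2*√(-4 + F))
x(v, A) = 5 + 2*√(-8 + v) (x(v, A) = 5 + 2*√(-4 + (-4 + v)) = 5 + 2*√(-8 + v))
x(-125, -50) - 1*25642 = (5 + 2*√(-8 - 125)) - 1*25642 = (5 + 2*√(-133)) - 25642 = (5 + 2*(I*√133)) - 25642 = (5 + 2*I*√133) - 25642 = -25637 + 2*I*√133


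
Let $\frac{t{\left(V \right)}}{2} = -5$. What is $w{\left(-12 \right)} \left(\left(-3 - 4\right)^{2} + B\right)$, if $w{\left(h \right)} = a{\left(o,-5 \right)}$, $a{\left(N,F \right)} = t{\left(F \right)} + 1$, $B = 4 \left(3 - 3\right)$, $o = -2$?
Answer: $-441$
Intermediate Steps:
$t{\left(V \right)} = -10$ ($t{\left(V \right)} = 2 \left(-5\right) = -10$)
$B = 0$ ($B = 4 \cdot 0 = 0$)
$a{\left(N,F \right)} = -9$ ($a{\left(N,F \right)} = -10 + 1 = -9$)
$w{\left(h \right)} = -9$
$w{\left(-12 \right)} \left(\left(-3 - 4\right)^{2} + B\right) = - 9 \left(\left(-3 - 4\right)^{2} + 0\right) = - 9 \left(\left(-7\right)^{2} + 0\right) = - 9 \left(49 + 0\right) = \left(-9\right) 49 = -441$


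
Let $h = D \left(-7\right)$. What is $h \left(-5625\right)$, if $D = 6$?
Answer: $236250$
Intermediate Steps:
$h = -42$ ($h = 6 \left(-7\right) = -42$)
$h \left(-5625\right) = \left(-42\right) \left(-5625\right) = 236250$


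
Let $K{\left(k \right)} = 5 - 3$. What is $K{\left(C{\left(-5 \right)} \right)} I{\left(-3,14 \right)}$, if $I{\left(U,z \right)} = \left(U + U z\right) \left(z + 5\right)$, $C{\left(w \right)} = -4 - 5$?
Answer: $-1710$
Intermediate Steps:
$C{\left(w \right)} = -9$ ($C{\left(w \right)} = -4 - 5 = -9$)
$K{\left(k \right)} = 2$ ($K{\left(k \right)} = 5 - 3 = 2$)
$I{\left(U,z \right)} = \left(5 + z\right) \left(U + U z\right)$ ($I{\left(U,z \right)} = \left(U + U z\right) \left(5 + z\right) = \left(5 + z\right) \left(U + U z\right)$)
$K{\left(C{\left(-5 \right)} \right)} I{\left(-3,14 \right)} = 2 \left(- 3 \left(5 + 14^{2} + 6 \cdot 14\right)\right) = 2 \left(- 3 \left(5 + 196 + 84\right)\right) = 2 \left(\left(-3\right) 285\right) = 2 \left(-855\right) = -1710$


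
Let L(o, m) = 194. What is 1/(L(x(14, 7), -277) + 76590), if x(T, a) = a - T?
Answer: 1/76784 ≈ 1.3024e-5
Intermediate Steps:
1/(L(x(14, 7), -277) + 76590) = 1/(194 + 76590) = 1/76784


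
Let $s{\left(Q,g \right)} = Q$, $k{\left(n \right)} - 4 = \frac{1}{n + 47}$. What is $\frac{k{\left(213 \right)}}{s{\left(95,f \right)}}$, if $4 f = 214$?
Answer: $\frac{1041}{24700} \approx 0.042146$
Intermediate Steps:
$f = \frac{107}{2}$ ($f = \frac{1}{4} \cdot 214 = \frac{107}{2} \approx 53.5$)
$k{\left(n \right)} = 4 + \frac{1}{47 + n}$ ($k{\left(n \right)} = 4 + \frac{1}{n + 47} = 4 + \frac{1}{47 + n}$)
$\frac{k{\left(213 \right)}}{s{\left(95,f \right)}} = \frac{\frac{1}{47 + 213} \left(189 + 4 \cdot 213\right)}{95} = \frac{189 + 852}{260} \cdot \frac{1}{95} = \frac{1}{260} \cdot 1041 \cdot \frac{1}{95} = \frac{1041}{260} \cdot \frac{1}{95} = \frac{1041}{24700}$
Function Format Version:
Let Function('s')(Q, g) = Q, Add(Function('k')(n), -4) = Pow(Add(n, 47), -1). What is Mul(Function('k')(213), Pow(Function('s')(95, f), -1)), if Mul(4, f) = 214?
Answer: Rational(1041, 24700) ≈ 0.042146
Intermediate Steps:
f = Rational(107, 2) (f = Mul(Rational(1, 4), 214) = Rational(107, 2) ≈ 53.500)
Function('k')(n) = Add(4, Pow(Add(47, n), -1)) (Function('k')(n) = Add(4, Pow(Add(n, 47), -1)) = Add(4, Pow(Add(47, n), -1)))
Mul(Function('k')(213), Pow(Function('s')(95, f), -1)) = Mul(Mul(Pow(Add(47, 213), -1), Add(189, Mul(4, 213))), Pow(95, -1)) = Mul(Mul(Pow(260, -1), Add(189, 852)), Rational(1, 95)) = Mul(Mul(Rational(1, 260), 1041), Rational(1, 95)) = Mul(Rational(1041, 260), Rational(1, 95)) = Rational(1041, 24700)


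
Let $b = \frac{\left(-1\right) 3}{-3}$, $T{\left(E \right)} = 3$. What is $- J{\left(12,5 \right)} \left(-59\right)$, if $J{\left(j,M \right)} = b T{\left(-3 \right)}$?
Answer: $177$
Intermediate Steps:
$b = 1$ ($b = \left(-3\right) \left(- \frac{1}{3}\right) = 1$)
$J{\left(j,M \right)} = 3$ ($J{\left(j,M \right)} = 1 \cdot 3 = 3$)
$- J{\left(12,5 \right)} \left(-59\right) = \left(-1\right) 3 \left(-59\right) = \left(-3\right) \left(-59\right) = 177$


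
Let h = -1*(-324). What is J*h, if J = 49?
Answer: 15876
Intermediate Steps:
h = 324
J*h = 49*324 = 15876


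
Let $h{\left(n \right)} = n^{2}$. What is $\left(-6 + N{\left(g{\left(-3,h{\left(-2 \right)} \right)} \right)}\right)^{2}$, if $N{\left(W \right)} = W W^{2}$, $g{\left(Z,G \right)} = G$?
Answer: $3364$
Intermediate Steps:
$N{\left(W \right)} = W^{3}$
$\left(-6 + N{\left(g{\left(-3,h{\left(-2 \right)} \right)} \right)}\right)^{2} = \left(-6 + \left(\left(-2\right)^{2}\right)^{3}\right)^{2} = \left(-6 + 4^{3}\right)^{2} = \left(-6 + 64\right)^{2} = 58^{2} = 3364$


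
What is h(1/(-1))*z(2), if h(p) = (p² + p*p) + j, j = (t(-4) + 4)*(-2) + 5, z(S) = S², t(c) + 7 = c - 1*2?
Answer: 100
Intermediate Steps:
t(c) = -9 + c (t(c) = -7 + (c - 1*2) = -7 + (c - 2) = -7 + (-2 + c) = -9 + c)
j = 23 (j = ((-9 - 4) + 4)*(-2) + 5 = (-13 + 4)*(-2) + 5 = -9*(-2) + 5 = 18 + 5 = 23)
h(p) = 23 + 2*p² (h(p) = (p² + p*p) + 23 = (p² + p²) + 23 = 2*p² + 23 = 23 + 2*p²)
h(1/(-1))*z(2) = (23 + 2*(1/(-1))²)*2² = (23 + 2*(-1)²)*4 = (23 + 2*1)*4 = (23 + 2)*4 = 25*4 = 100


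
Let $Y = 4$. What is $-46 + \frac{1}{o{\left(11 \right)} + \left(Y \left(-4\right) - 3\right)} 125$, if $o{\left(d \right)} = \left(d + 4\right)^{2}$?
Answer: $- \frac{9351}{206} \approx -45.393$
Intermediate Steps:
$o{\left(d \right)} = \left(4 + d\right)^{2}$
$-46 + \frac{1}{o{\left(11 \right)} + \left(Y \left(-4\right) - 3\right)} 125 = -46 + \frac{1}{\left(4 + 11\right)^{2} + \left(4 \left(-4\right) - 3\right)} 125 = -46 + \frac{1}{15^{2} - 19} \cdot 125 = -46 + \frac{1}{225 - 19} \cdot 125 = -46 + \frac{1}{206} \cdot 125 = -46 + \frac{125}{206} = - \frac{9351}{206}$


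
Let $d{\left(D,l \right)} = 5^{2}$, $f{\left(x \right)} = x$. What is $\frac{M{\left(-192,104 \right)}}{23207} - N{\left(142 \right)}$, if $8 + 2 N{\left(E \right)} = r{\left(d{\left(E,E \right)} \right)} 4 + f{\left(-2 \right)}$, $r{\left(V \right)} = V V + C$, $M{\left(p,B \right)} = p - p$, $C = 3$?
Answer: $-1251$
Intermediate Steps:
$M{\left(p,B \right)} = 0$
$d{\left(D,l \right)} = 25$
$r{\left(V \right)} = 3 + V^{2}$ ($r{\left(V \right)} = V V + 3 = V^{2} + 3 = 3 + V^{2}$)
$N{\left(E \right)} = 1251$ ($N{\left(E \right)} = -4 + \frac{\left(3 + 25^{2}\right) 4 - 2}{2} = -4 + \frac{\left(3 + 625\right) 4 - 2}{2} = -4 + \frac{628 \cdot 4 - 2}{2} = -4 + \frac{2512 - 2}{2} = -4 + \frac{1}{2} \cdot 2510 = -4 + 1255 = 1251$)
$\frac{M{\left(-192,104 \right)}}{23207} - N{\left(142 \right)} = \frac{0}{23207} - 1251 = 0 \cdot \frac{1}{23207} - 1251 = 0 - 1251 = -1251$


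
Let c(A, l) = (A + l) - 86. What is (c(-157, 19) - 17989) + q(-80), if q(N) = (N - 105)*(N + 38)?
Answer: -10443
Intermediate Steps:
c(A, l) = -86 + A + l
q(N) = (-105 + N)*(38 + N)
(c(-157, 19) - 17989) + q(-80) = ((-86 - 157 + 19) - 17989) + (-3990 + (-80)² - 67*(-80)) = (-224 - 17989) + (-3990 + 6400 + 5360) = -18213 + 7770 = -10443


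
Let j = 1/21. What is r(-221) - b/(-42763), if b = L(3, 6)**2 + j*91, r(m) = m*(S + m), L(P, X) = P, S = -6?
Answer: 6435874303/128289 ≈ 50167.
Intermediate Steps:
j = 1/21 ≈ 0.047619
r(m) = m*(-6 + m)
b = 40/3 (b = 3**2 + (1/21)*91 = 9 + 13/3 = 40/3 ≈ 13.333)
r(-221) - b/(-42763) = -221*(-6 - 221) - 40/(3*(-42763)) = -221*(-227) - 40*(-1)/(3*42763) = 50167 - 1*(-40/128289) = 50167 + 40/128289 = 6435874303/128289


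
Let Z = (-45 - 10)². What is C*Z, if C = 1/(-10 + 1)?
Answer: -3025/9 ≈ -336.11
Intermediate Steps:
Z = 3025 (Z = (-55)² = 3025)
C = -⅑ (C = 1/(-9) = -⅑ ≈ -0.11111)
C*Z = -⅑*3025 = -3025/9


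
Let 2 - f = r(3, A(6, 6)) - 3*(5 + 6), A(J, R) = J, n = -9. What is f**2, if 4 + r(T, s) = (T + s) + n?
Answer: 1521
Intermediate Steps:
r(T, s) = -13 + T + s (r(T, s) = -4 + ((T + s) - 9) = -4 + (-9 + T + s) = -13 + T + s)
f = 39 (f = 2 - ((-13 + 3 + 6) - 3*(5 + 6)) = 2 - (-4 - 3*11) = 2 - (-4 - 1*33) = 2 - (-4 - 33) = 2 - 1*(-37) = 2 + 37 = 39)
f**2 = 39**2 = 1521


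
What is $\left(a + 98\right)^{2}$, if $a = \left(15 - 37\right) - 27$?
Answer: $2401$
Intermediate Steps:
$a = -49$ ($a = -22 - 27 = -49$)
$\left(a + 98\right)^{2} = \left(-49 + 98\right)^{2} = 49^{2} = 2401$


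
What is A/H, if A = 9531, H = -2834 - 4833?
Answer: -9531/7667 ≈ -1.2431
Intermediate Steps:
H = -7667
A/H = 9531/(-7667) = 9531*(-1/7667) = -9531/7667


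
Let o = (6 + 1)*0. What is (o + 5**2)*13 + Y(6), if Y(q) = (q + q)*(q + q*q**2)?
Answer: 2989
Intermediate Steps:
Y(q) = 2*q*(q + q**3) (Y(q) = (2*q)*(q + q**3) = 2*q*(q + q**3))
o = 0 (o = 7*0 = 0)
(o + 5**2)*13 + Y(6) = (0 + 5**2)*13 + 2*6**2*(1 + 6**2) = (0 + 25)*13 + 2*36*(1 + 36) = 25*13 + 2*36*37 = 325 + 2664 = 2989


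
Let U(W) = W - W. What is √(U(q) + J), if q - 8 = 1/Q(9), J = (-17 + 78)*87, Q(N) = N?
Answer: √5307 ≈ 72.849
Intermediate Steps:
J = 5307 (J = 61*87 = 5307)
q = 73/9 (q = 8 + 1/9 = 8 + ⅑ = 73/9 ≈ 8.1111)
U(W) = 0
√(U(q) + J) = √(0 + 5307) = √5307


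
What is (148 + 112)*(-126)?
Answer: -32760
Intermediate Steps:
(148 + 112)*(-126) = 260*(-126) = -32760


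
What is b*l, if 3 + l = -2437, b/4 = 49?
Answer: -478240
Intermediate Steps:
b = 196 (b = 4*49 = 196)
l = -2440 (l = -3 - 2437 = -2440)
b*l = 196*(-2440) = -478240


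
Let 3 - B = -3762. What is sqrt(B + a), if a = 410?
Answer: 5*sqrt(167) ≈ 64.614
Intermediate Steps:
B = 3765 (B = 3 - 1*(-3762) = 3 + 3762 = 3765)
sqrt(B + a) = sqrt(3765 + 410) = sqrt(4175) = 5*sqrt(167)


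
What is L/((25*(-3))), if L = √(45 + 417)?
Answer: -√462/75 ≈ -0.28659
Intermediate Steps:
L = √462 ≈ 21.494
L/((25*(-3))) = √462/((25*(-3))) = √462/(-75) = √462*(-1/75) = -√462/75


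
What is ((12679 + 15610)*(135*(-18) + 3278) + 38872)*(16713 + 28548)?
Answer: 1087528773384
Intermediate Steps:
((12679 + 15610)*(135*(-18) + 3278) + 38872)*(16713 + 28548) = (28289*(-2430 + 3278) + 38872)*45261 = (28289*848 + 38872)*45261 = (23989072 + 38872)*45261 = 24027944*45261 = 1087528773384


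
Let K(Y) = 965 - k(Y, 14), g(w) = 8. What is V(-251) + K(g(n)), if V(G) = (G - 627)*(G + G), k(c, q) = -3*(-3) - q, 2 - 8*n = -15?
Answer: 441726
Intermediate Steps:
n = 17/8 (n = 1/4 - 1/8*(-15) = 1/4 + 15/8 = 17/8 ≈ 2.1250)
k(c, q) = 9 - q
K(Y) = 970 (K(Y) = 965 - (9 - 1*14) = 965 - (9 - 14) = 965 - 1*(-5) = 965 + 5 = 970)
V(G) = 2*G*(-627 + G) (V(G) = (-627 + G)*(2*G) = 2*G*(-627 + G))
V(-251) + K(g(n)) = 2*(-251)*(-627 - 251) + 970 = 2*(-251)*(-878) + 970 = 440756 + 970 = 441726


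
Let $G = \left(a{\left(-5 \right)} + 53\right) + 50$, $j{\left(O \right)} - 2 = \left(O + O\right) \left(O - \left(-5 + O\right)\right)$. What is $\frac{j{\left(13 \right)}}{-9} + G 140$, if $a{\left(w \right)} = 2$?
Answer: $\frac{44056}{3} \approx 14685.0$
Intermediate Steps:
$j{\left(O \right)} = 2 + 10 O$ ($j{\left(O \right)} = 2 + \left(O + O\right) \left(O - \left(-5 + O\right)\right) = 2 + 2 O 5 = 2 + 10 O$)
$G = 105$ ($G = \left(2 + 53\right) + 50 = 55 + 50 = 105$)
$\frac{j{\left(13 \right)}}{-9} + G 140 = \frac{2 + 10 \cdot 13}{-9} + 105 \cdot 140 = \left(2 + 130\right) \left(- \frac{1}{9}\right) + 14700 = 132 \left(- \frac{1}{9}\right) + 14700 = - \frac{44}{3} + 14700 = \frac{44056}{3}$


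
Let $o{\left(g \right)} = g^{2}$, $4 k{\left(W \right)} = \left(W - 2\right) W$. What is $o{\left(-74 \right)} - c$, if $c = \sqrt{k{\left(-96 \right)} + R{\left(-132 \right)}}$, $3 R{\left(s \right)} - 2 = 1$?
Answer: $5476 - \sqrt{2353} \approx 5427.5$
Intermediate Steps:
$R{\left(s \right)} = 1$ ($R{\left(s \right)} = \frac{2}{3} + \frac{1}{3} \cdot 1 = \frac{2}{3} + \frac{1}{3} = 1$)
$k{\left(W \right)} = \frac{W \left(-2 + W\right)}{4}$ ($k{\left(W \right)} = \frac{\left(W - 2\right) W}{4} = \frac{\left(-2 + W\right) W}{4} = \frac{W \left(-2 + W\right)}{4}$)
$c = \sqrt{2353}$ ($c = \sqrt{\frac{1}{4} \left(-96\right) \left(-2 - 96\right) + 1} = \sqrt{\frac{1}{4} \left(-96\right) \left(-98\right) + 1} = \sqrt{2352 + 1} = \sqrt{2353} \approx 48.508$)
$o{\left(-74 \right)} - c = \left(-74\right)^{2} - \sqrt{2353} = 5476 - \sqrt{2353}$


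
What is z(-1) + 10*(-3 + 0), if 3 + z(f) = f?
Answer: -34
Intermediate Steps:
z(f) = -3 + f
z(-1) + 10*(-3 + 0) = (-3 - 1) + 10*(-3 + 0) = -4 + 10*(-3) = -4 - 30 = -34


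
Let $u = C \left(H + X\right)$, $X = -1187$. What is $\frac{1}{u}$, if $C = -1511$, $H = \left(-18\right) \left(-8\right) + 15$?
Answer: $\frac{1}{1553308} \approx 6.4379 \cdot 10^{-7}$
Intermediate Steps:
$H = 159$ ($H = 144 + 15 = 159$)
$u = 1553308$ ($u = - 1511 \left(159 - 1187\right) = \left(-1511\right) \left(-1028\right) = 1553308$)
$\frac{1}{u} = \frac{1}{1553308}$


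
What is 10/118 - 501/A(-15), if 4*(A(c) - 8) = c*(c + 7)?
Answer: -29369/2242 ≈ -13.099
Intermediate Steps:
A(c) = 8 + c*(7 + c)/4 (A(c) = 8 + (c*(c + 7))/4 = 8 + (c*(7 + c))/4 = 8 + c*(7 + c)/4)
10/118 - 501/A(-15) = 10/118 - 501/(8 + (1/4)*(-15)**2 + (7/4)*(-15)) = 10*(1/118) - 501/(8 + (1/4)*225 - 105/4) = 5/59 - 501/(8 + 225/4 - 105/4) = 5/59 - 501/38 = -29369/2242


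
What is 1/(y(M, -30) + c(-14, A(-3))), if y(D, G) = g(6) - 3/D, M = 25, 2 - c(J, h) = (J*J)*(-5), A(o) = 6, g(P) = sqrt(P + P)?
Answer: 613675/602547709 - 1250*sqrt(3)/602547709 ≈ 0.0010149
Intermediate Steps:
g(P) = sqrt(2)*sqrt(P) (g(P) = sqrt(2*P) = sqrt(2)*sqrt(P))
c(J, h) = 2 + 5*J**2 (c(J, h) = 2 - J*J*(-5) = 2 - J**2*(-5) = 2 - (-5)*J**2 = 2 + 5*J**2)
y(D, G) = -3/D + 2*sqrt(3) (y(D, G) = sqrt(2)*sqrt(6) - 3/D = 2*sqrt(3) - 3/D = -3/D + 2*sqrt(3))
1/(y(M, -30) + c(-14, A(-3))) = 1/((-3/25 + 2*sqrt(3)) + (2 + 5*(-14)**2)) = 1/((-3*1/25 + 2*sqrt(3)) + (2 + 5*196)) = 1/((-3/25 + 2*sqrt(3)) + (2 + 980)) = 1/((-3/25 + 2*sqrt(3)) + 982) = 1/(24547/25 + 2*sqrt(3))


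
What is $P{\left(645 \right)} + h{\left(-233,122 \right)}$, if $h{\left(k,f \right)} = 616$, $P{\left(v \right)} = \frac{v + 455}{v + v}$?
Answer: $\frac{79574}{129} \approx 616.85$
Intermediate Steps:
$P{\left(v \right)} = \frac{455 + v}{2 v}$
$P{\left(645 \right)} + h{\left(-233,122 \right)} = \frac{455 + 645}{2 \cdot 645} + 616 = \frac{1}{2} \cdot \frac{1}{645} \cdot 1100 + 616 = \frac{110}{129} + 616 = \frac{79574}{129}$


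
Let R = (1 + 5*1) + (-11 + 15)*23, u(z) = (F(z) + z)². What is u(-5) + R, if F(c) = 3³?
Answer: 582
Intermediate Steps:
F(c) = 27
u(z) = (27 + z)²
R = 98 (R = (1 + 5) + 4*23 = 6 + 92 = 98)
u(-5) + R = (27 - 5)² + 98 = 22² + 98 = 484 + 98 = 582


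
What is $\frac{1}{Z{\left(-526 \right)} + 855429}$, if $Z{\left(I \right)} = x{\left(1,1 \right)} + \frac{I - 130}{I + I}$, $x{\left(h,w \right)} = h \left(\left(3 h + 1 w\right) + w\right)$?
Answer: $\frac{263}{224979306} \approx 1.169 \cdot 10^{-6}$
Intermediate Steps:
$x{\left(h,w \right)} = h \left(2 w + 3 h\right)$ ($x{\left(h,w \right)} = h \left(\left(3 h + w\right) + w\right) = h \left(\left(w + 3 h\right) + w\right) = h \left(2 w + 3 h\right)$)
$Z{\left(I \right)} = 5 + \frac{-130 + I}{2 I}$ ($Z{\left(I \right)} = 1 \left(2 \cdot 1 + 3 \cdot 1\right) + \frac{I - 130}{I + I} = 1 \left(2 + 3\right) + \frac{-130 + I}{2 I} = 1 \cdot 5 + \left(-130 + I\right) \frac{1}{2 I} = 5 + \frac{-130 + I}{2 I}$)
$\frac{1}{Z{\left(-526 \right)} + 855429} = \frac{1}{\left(\frac{11}{2} - \frac{65}{-526}\right) + 855429} = \frac{1}{\left(\frac{11}{2} - - \frac{65}{526}\right) + 855429} = \frac{1}{\left(\frac{11}{2} + \frac{65}{526}\right) + 855429} = \frac{1}{\frac{1479}{263} + 855429} = \frac{1}{\frac{224979306}{263}} = \frac{263}{224979306}$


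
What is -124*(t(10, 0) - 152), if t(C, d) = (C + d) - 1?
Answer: 17732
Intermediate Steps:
t(C, d) = -1 + C + d
-124*(t(10, 0) - 152) = -124*((-1 + 10 + 0) - 152) = -124*(9 - 152) = -124*(-143) = 17732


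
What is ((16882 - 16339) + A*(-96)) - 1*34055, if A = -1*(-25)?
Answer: -35912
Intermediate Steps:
A = 25
((16882 - 16339) + A*(-96)) - 1*34055 = ((16882 - 16339) + 25*(-96)) - 1*34055 = (543 - 2400) - 34055 = -1857 - 34055 = -35912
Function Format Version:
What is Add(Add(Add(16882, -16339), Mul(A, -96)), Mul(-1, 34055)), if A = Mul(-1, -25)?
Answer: -35912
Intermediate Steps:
A = 25
Add(Add(Add(16882, -16339), Mul(A, -96)), Mul(-1, 34055)) = Add(Add(Add(16882, -16339), Mul(25, -96)), Mul(-1, 34055)) = Add(Add(543, -2400), -34055) = Add(-1857, -34055) = -35912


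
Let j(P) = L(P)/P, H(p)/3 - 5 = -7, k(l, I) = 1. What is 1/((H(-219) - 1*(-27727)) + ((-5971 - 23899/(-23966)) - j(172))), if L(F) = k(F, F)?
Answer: 2061076/44830446331 ≈ 4.5975e-5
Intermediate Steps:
L(F) = 1
H(p) = -6 (H(p) = 15 + 3*(-7) = 15 - 21 = -6)
j(P) = 1/P
1/((H(-219) - 1*(-27727)) + ((-5971 - 23899/(-23966)) - j(172))) = 1/((-6 - 1*(-27727)) + ((-5971 - 23899/(-23966)) - 1/172)) = 1/((-6 + 27727) + ((-5971 - 23899*(-1/23966)) - 1*1/172)) = 1/(27721 + ((-5971 + 23899/23966) - 1/172)) = 1/(27721 + (-143077087/23966 - 1/172)) = 1/(27721 - 12304641465/2061076) = 1/(44830446331/2061076) = 2061076/44830446331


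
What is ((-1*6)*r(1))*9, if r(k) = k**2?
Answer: -54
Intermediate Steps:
((-1*6)*r(1))*9 = (-1*6*1**2)*9 = -6*1*9 = -6*9 = -54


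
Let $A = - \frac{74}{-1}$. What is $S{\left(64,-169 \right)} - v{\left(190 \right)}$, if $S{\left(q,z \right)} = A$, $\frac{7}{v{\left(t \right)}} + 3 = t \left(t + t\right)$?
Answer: $\frac{5342571}{72197} \approx 74.0$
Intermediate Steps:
$A = 74$ ($A = \left(-74\right) \left(-1\right) = 74$)
$v{\left(t \right)} = \frac{7}{-3 + 2 t^{2}}$ ($v{\left(t \right)} = \frac{7}{-3 + t \left(t + t\right)} = \frac{7}{-3 + t 2 t} = \frac{7}{-3 + 2 t^{2}}$)
$S{\left(q,z \right)} = 74$
$S{\left(64,-169 \right)} - v{\left(190 \right)} = 74 - \frac{7}{-3 + 2 \cdot 190^{2}} = 74 - \frac{7}{-3 + 2 \cdot 36100} = 74 - \frac{7}{-3 + 72200} = 74 - \frac{7}{72197} = \frac{5342571}{72197}$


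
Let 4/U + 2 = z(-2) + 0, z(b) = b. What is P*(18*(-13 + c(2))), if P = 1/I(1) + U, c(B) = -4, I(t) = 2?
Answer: 153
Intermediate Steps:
U = -1 (U = 4/(-2 + (-2 + 0)) = 4/(-2 - 2) = 4/(-4) = 4*(-¼) = -1)
P = -½ (P = 1/2 - 1 = ½ - 1 = -½ ≈ -0.50000)
P*(18*(-13 + c(2))) = -9*(-13 - 4) = -9*(-17) = -½*(-306) = 153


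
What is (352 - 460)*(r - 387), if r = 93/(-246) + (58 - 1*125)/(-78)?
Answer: 22249584/533 ≈ 41744.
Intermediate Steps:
r = 769/1599 (r = 93*(-1/246) + (58 - 125)*(-1/78) = -31/82 - 67*(-1/78) = -31/82 + 67/78 = 769/1599 ≈ 0.48093)
(352 - 460)*(r - 387) = (352 - 460)*(769/1599 - 387) = -108*(-618044/1599) = 22249584/533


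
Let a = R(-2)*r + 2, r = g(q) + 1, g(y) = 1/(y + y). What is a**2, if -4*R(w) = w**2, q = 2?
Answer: 9/16 ≈ 0.56250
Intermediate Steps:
g(y) = 1/(2*y)
R(w) = -w**2/4
r = 5/4 (r = (1/2)/2 + 1 = (1/2)*(1/2) + 1 = 1/4 + 1 = 5/4 ≈ 1.2500)
a = 3/4 (a = -1/4*(-2)**2*(5/4) + 2 = -1/4*4*(5/4) + 2 = -1*5/4 + 2 = -5/4 + 2 = 3/4 ≈ 0.75000)
a**2 = (3/4)**2 = 9/16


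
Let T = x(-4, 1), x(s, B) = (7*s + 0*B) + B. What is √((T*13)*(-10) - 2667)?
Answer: √843 ≈ 29.034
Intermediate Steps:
x(s, B) = B + 7*s (x(s, B) = (7*s + 0) + B = 7*s + B = B + 7*s)
T = -27 (T = 1 + 7*(-4) = 1 - 28 = -27)
√((T*13)*(-10) - 2667) = √(-27*13*(-10) - 2667) = √(-351*(-10) - 2667) = √(3510 - 2667) = √843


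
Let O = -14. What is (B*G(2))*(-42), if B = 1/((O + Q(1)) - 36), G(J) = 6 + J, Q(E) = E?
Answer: 48/7 ≈ 6.8571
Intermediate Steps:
B = -1/49 (B = 1/((-14 + 1) - 36) = 1/(-13 - 36) = 1/(-49) = -1/49 ≈ -0.020408)
(B*G(2))*(-42) = -(6 + 2)/49*(-42) = -1/49*8*(-42) = -8/49*(-42) = 48/7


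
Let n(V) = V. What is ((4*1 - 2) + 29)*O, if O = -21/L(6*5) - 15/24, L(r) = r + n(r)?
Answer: -1209/40 ≈ -30.225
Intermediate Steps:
L(r) = 2*r (L(r) = r + r = 2*r)
O = -39/40 (O = -21/(2*(6*5)) - 15/24 = -21/(2*30) - 15*1/24 = -21/60 - 5/8 = -21*1/60 - 5/8 = -7/20 - 5/8 = -39/40 ≈ -0.97500)
((4*1 - 2) + 29)*O = ((4*1 - 2) + 29)*(-39/40) = ((4 - 2) + 29)*(-39/40) = (2 + 29)*(-39/40) = 31*(-39/40) = -1209/40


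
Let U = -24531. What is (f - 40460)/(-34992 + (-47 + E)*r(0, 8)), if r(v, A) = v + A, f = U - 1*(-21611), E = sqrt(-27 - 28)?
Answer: 47945745/39090592 + 10845*I*sqrt(55)/39090592 ≈ 1.2265 + 0.0020575*I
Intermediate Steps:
E = I*sqrt(55) (E = sqrt(-55) = I*sqrt(55) ≈ 7.4162*I)
f = -2920 (f = -24531 - 1*(-21611) = -24531 + 21611 = -2920)
r(v, A) = A + v
(f - 40460)/(-34992 + (-47 + E)*r(0, 8)) = (-2920 - 40460)/(-34992 + (-47 + I*sqrt(55))*(8 + 0)) = -43380/(-34992 + (-47 + I*sqrt(55))*8) = -43380/(-34992 + (-376 + 8*I*sqrt(55))) = -43380/(-35368 + 8*I*sqrt(55))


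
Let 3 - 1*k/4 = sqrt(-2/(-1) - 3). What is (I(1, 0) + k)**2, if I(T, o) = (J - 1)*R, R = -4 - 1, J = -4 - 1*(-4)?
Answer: 273 - 136*I ≈ 273.0 - 136.0*I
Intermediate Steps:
J = 0 (J = -4 + 4 = 0)
R = -5
k = 12 - 4*I (k = 12 - 4*sqrt(-2/(-1) - 3) = 12 - 4*sqrt(-2*(-1) - 3) = 12 - 4*sqrt(2 - 3) = 12 - 4*I ≈ 12.0 - 4.0*I)
I(T, o) = 5 (I(T, o) = (0 - 1)*(-5) = -1*(-5) = 5)
(I(1, 0) + k)**2 = (5 + (12 - 4*I))**2 = (17 - 4*I)**2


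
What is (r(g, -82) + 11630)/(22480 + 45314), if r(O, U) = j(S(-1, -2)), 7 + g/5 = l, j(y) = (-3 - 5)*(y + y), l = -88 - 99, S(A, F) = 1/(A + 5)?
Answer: 5813/33897 ≈ 0.17149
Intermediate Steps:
S(A, F) = 1/(5 + A)
l = -187
j(y) = -16*y
g = -970 (g = -35 + 5*(-187) = -35 - 935 = -970)
r(O, U) = -4 (r(O, U) = -16/(5 - 1) = -16/4 = -16*¼ = -4)
(r(g, -82) + 11630)/(22480 + 45314) = (-4 + 11630)/(22480 + 45314) = 11626/67794 = 11626*(1/67794) = 5813/33897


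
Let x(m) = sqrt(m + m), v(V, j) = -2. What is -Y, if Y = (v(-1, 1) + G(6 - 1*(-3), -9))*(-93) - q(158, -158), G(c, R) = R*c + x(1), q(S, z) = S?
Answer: -7561 + 93*sqrt(2) ≈ -7429.5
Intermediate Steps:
x(m) = sqrt(2)*sqrt(m) (x(m) = sqrt(2*m) = sqrt(2)*sqrt(m))
G(c, R) = sqrt(2) + R*c (G(c, R) = R*c + sqrt(2)*sqrt(1) = R*c + sqrt(2)*1 = R*c + sqrt(2) = sqrt(2) + R*c)
Y = 7561 - 93*sqrt(2) (Y = (-2 + (sqrt(2) - 9*(6 - 1*(-3))))*(-93) - 1*158 = (-2 + (sqrt(2) - 9*(6 + 3)))*(-93) - 158 = (-2 + (sqrt(2) - 9*9))*(-93) - 158 = (-2 + (sqrt(2) - 81))*(-93) - 158 = (-2 + (-81 + sqrt(2)))*(-93) - 158 = (-83 + sqrt(2))*(-93) - 158 = (7719 - 93*sqrt(2)) - 158 = 7561 - 93*sqrt(2) ≈ 7429.5)
-Y = -(7561 - 93*sqrt(2)) = -7561 + 93*sqrt(2)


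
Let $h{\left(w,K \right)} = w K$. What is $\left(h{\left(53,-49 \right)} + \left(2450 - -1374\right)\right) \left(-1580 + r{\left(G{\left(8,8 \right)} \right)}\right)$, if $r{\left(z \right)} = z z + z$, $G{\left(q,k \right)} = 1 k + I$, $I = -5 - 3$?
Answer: $-1938660$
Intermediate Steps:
$I = -8$
$h{\left(w,K \right)} = K w$
$G{\left(q,k \right)} = -8 + k$ ($G{\left(q,k \right)} = 1 k - 8 = k - 8 = -8 + k$)
$r{\left(z \right)} = z + z^{2}$ ($r{\left(z \right)} = z^{2} + z = z + z^{2}$)
$\left(h{\left(53,-49 \right)} + \left(2450 - -1374\right)\right) \left(-1580 + r{\left(G{\left(8,8 \right)} \right)}\right) = \left(\left(-49\right) 53 + \left(2450 - -1374\right)\right) \left(-1580 + \left(-8 + 8\right) \left(1 + \left(-8 + 8\right)\right)\right) = \left(-2597 + \left(2450 + 1374\right)\right) \left(-1580 + 0 \left(1 + 0\right)\right) = \left(-2597 + 3824\right) \left(-1580 + 0 \cdot 1\right) = 1227 \left(-1580 + 0\right) = 1227 \left(-1580\right) = -1938660$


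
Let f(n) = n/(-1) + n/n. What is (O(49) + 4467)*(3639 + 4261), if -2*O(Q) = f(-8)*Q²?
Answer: -50066250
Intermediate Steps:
f(n) = 1 - n (f(n) = n*(-1) + 1 = -n + 1 = 1 - n)
O(Q) = -9*Q²/2 (O(Q) = -(1 - 1*(-8))*Q²/2 = -(1 + 8)*Q²/2 = -9*Q²/2)
(O(49) + 4467)*(3639 + 4261) = (-9/2*49² + 4467)*(3639 + 4261) = (-9/2*2401 + 4467)*7900 = (-21609/2 + 4467)*7900 = -12675/2*7900 = -50066250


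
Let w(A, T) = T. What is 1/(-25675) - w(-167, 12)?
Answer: -308101/25675 ≈ -12.000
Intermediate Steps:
1/(-25675) - w(-167, 12) = 1/(-25675) - 1*12 = -1/25675 - 12 = -308101/25675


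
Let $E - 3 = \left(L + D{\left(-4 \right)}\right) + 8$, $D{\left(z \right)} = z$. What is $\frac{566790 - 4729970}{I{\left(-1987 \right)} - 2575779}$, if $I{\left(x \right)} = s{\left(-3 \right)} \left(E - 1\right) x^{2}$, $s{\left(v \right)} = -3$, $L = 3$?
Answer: $\frac{2081590}{54588171} \approx 0.038133$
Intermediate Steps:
$E = 10$ ($E = 3 + \left(\left(3 - 4\right) + 8\right) = 3 + \left(-1 + 8\right) = 3 + 7 = 10$)
$I{\left(x \right)} = - 27 x^{2}$ ($I{\left(x \right)} = - 3 \left(10 - 1\right) x^{2} = \left(-3\right) 9 x^{2} = - 27 x^{2}$)
$\frac{566790 - 4729970}{I{\left(-1987 \right)} - 2575779} = \frac{566790 - 4729970}{- 27 \left(-1987\right)^{2} - 2575779} = - \frac{4163180}{\left(-27\right) 3948169 - 2575779} = - \frac{4163180}{-106600563 - 2575779} = - \frac{4163180}{-109176342} = \left(-4163180\right) \left(- \frac{1}{109176342}\right) = \frac{2081590}{54588171}$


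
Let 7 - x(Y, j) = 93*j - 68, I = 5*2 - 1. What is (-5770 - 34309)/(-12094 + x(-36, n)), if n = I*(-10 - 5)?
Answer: -40079/536 ≈ -74.774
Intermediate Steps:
I = 9 (I = 10 - 1 = 9)
n = -135 (n = 9*(-10 - 5) = 9*(-15) = -135)
x(Y, j) = 75 - 93*j (x(Y, j) = 7 - (93*j - 68) = 7 - (-68 + 93*j) = 7 + (68 - 93*j) = 75 - 93*j)
(-5770 - 34309)/(-12094 + x(-36, n)) = (-5770 - 34309)/(-12094 + (75 - 93*(-135))) = -40079/(-12094 + (75 + 12555)) = -40079/(-12094 + 12630) = -40079/536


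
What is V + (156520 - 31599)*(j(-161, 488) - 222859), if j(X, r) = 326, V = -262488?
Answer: -27799307381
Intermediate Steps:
V + (156520 - 31599)*(j(-161, 488) - 222859) = -262488 + (156520 - 31599)*(326 - 222859) = -262488 + 124921*(-222533) = -262488 - 27799044893 = -27799307381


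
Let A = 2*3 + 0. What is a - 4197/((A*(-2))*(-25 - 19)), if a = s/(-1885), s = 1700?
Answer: -587263/66352 ≈ -8.8507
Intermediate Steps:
A = 6 (A = 6 + 0 = 6)
a = -340/377 (a = 1700/(-1885) = 1700*(-1/1885) = -340/377 ≈ -0.90186)
a - 4197/((A*(-2))*(-25 - 19)) = -340/377 - 4197/((6*(-2))*(-25 - 19)) = -340/377 - 4197/((-12*(-44))) = -340/377 - 4197/528 = -340/377 - 1*1399/176 = -340/377 - 1399/176 = -587263/66352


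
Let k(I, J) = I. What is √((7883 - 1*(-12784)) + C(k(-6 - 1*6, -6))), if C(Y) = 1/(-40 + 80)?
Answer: √8266810/20 ≈ 143.76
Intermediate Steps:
C(Y) = 1/40
√((7883 - 1*(-12784)) + C(k(-6 - 1*6, -6))) = √((7883 - 1*(-12784)) + 1/40) = √((7883 + 12784) + 1/40) = √(20667 + 1/40) = √(826681/40) = √8266810/20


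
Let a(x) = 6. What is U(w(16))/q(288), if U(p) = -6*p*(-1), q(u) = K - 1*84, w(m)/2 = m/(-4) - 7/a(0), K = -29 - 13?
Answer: 31/63 ≈ 0.49206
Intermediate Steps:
K = -42
w(m) = -7/3 - m/2 (w(m) = 2*(m/(-4) - 7/6) = 2*(m*(-¼) - 7*⅙) = 2*(-m/4 - 7/6) = 2*(-7/6 - m/4) = -7/3 - m/2)
q(u) = -126 (q(u) = -42 - 1*84 = -42 - 84 = -126)
U(p) = 6*p
U(w(16))/q(288) = (6*(-7/3 - ½*16))/(-126) = (6*(-7/3 - 8))*(-1/126) = (6*(-31/3))*(-1/126) = -62*(-1/126) = 31/63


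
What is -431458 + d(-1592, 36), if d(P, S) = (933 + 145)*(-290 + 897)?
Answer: 222888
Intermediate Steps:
d(P, S) = 654346 (d(P, S) = 1078*607 = 654346)
-431458 + d(-1592, 36) = -431458 + 654346 = 222888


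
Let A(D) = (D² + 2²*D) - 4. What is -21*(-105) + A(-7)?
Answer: 2222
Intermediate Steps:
A(D) = -4 + D² + 4*D (A(D) = (D² + 4*D) - 4 = -4 + D² + 4*D)
-21*(-105) + A(-7) = -21*(-105) + (-4 + (-7)² + 4*(-7)) = 2205 + (-4 + 49 - 28) = 2205 + 17 = 2222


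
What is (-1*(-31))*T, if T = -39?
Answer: -1209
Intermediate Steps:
(-1*(-31))*T = -1*(-31)*(-39) = 31*(-39) = -1209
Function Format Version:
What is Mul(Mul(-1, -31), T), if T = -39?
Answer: -1209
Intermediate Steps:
Mul(Mul(-1, -31), T) = Mul(Mul(-1, -31), -39) = Mul(31, -39) = -1209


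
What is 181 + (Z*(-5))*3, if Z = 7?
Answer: 76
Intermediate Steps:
181 + (Z*(-5))*3 = 181 + (7*(-5))*3 = 181 - 35*3 = 181 - 105 = 76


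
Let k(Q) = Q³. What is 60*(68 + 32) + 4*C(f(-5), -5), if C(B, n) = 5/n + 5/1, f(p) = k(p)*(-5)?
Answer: 6016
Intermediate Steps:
f(p) = -5*p³ (f(p) = p³*(-5) = -5*p³)
C(B, n) = 5 + 5/n (C(B, n) = 5/n + 5*1 = 5/n + 5 = 5 + 5/n)
60*(68 + 32) + 4*C(f(-5), -5) = 60*(68 + 32) + 4*(5 + 5/(-5)) = 60*100 + 4*(5 + 5*(-⅕)) = 6000 + 4*(5 - 1) = 6000 + 4*4 = 6000 + 16 = 6016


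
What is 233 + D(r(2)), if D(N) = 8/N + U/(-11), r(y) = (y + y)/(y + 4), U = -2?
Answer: 2697/11 ≈ 245.18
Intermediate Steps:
r(y) = 2*y/(4 + y) (r(y) = (2*y)/(4 + y) = 2*y/(4 + y))
D(N) = 2/11 + 8/N (D(N) = 8/N - 2/(-11) = 8/N - 2*(-1/11) = 8/N + 2/11 = 2/11 + 8/N)
233 + D(r(2)) = 233 + (2/11 + 8/((2*2/(4 + 2)))) = 233 + (2/11 + 8/((2*2/6))) = 233 + (2/11 + 8/((2*2*(⅙)))) = 233 + (2/11 + 8/(⅔)) = 233 + (2/11 + 8*(3/2)) = 233 + (2/11 + 12) = 233 + 134/11 = 2697/11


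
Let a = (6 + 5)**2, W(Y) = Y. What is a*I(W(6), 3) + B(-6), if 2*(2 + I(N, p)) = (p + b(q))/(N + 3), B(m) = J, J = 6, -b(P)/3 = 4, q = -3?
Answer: -593/2 ≈ -296.50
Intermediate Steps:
b(P) = -12 (b(P) = -3*4 = -12)
B(m) = 6
I(N, p) = -2 + (-12 + p)/(2*(3 + N)) (I(N, p) = -2 + ((p - 12)/(N + 3))/2 = -2 + ((-12 + p)/(3 + N))/2 = -2 + (-12 + p)/(2*(3 + N)))
a = 121 (a = 11**2 = 121)
a*I(W(6), 3) + B(-6) = 121*((-24 + 3 - 4*6)/(2*(3 + 6))) + 6 = 121*((1/2)*(-24 + 3 - 24)/9) + 6 = 121*((1/2)*(1/9)*(-45)) + 6 = 121*(-5/2) + 6 = -605/2 + 6 = -593/2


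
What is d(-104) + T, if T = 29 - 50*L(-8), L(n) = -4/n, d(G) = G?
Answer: -100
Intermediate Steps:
T = 4 (T = 29 - (-200)/(-8) = 29 - (-200)*(-1)/8 = 29 - 50*½ = 29 - 25 = 4)
d(-104) + T = -104 + 4 = -100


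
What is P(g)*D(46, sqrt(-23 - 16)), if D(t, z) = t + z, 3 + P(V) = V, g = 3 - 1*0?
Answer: 0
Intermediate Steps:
g = 3 (g = 3 + 0 = 3)
P(V) = -3 + V
P(g)*D(46, sqrt(-23 - 16)) = (-3 + 3)*(46 + sqrt(-23 - 16)) = 0*(46 + sqrt(-39)) = 0*(46 + I*sqrt(39)) = 0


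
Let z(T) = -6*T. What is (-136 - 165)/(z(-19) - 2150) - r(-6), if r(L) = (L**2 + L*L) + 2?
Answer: -150363/2036 ≈ -73.852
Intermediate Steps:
r(L) = 2 + 2*L**2 (r(L) = (L**2 + L**2) + 2 = 2*L**2 + 2 = 2 + 2*L**2)
(-136 - 165)/(z(-19) - 2150) - r(-6) = (-136 - 165)/(-6*(-19) - 2150) - (2 + 2*(-6)**2) = -301/(114 - 2150) - (2 + 2*36) = -301/(-2036) - (2 + 72) = -301*(-1/2036) - 1*74 = 301/2036 - 74 = -150363/2036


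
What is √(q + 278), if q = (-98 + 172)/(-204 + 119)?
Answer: 2*√500565/85 ≈ 16.647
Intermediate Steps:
q = -74/85 (q = 74/(-85) = 74*(-1/85) = -74/85 ≈ -0.87059)
√(q + 278) = √(-74/85 + 278) = √(23556/85) = 2*√500565/85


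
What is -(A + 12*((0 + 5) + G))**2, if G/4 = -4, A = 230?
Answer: -9604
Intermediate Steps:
G = -16 (G = 4*(-4) = -16)
-(A + 12*((0 + 5) + G))**2 = -(230 + 12*((0 + 5) - 16))**2 = -(230 + 12*(5 - 16))**2 = -(230 + 12*(-11))**2 = -(230 - 132)**2 = -1*98**2 = -1*9604 = -9604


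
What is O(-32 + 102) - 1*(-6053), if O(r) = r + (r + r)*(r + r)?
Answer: 25723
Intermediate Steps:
O(r) = r + 4*r**2 (O(r) = r + (2*r)*(2*r) = r + 4*r**2)
O(-32 + 102) - 1*(-6053) = (-32 + 102)*(1 + 4*(-32 + 102)) - 1*(-6053) = 70*(1 + 4*70) + 6053 = 70*(1 + 280) + 6053 = 70*281 + 6053 = 19670 + 6053 = 25723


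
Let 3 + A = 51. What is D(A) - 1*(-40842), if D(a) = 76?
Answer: 40918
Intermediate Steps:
A = 48 (A = -3 + 51 = 48)
D(A) - 1*(-40842) = 76 - 1*(-40842) = 76 + 40842 = 40918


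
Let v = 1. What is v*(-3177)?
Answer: -3177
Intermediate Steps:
v*(-3177) = 1*(-3177) = -3177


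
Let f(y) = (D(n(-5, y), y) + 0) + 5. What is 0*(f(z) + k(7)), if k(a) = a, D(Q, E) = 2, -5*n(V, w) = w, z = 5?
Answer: 0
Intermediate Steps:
n(V, w) = -w/5
f(y) = 7 (f(y) = (2 + 0) + 5 = 2 + 5 = 7)
0*(f(z) + k(7)) = 0*(7 + 7) = 0*14 = 0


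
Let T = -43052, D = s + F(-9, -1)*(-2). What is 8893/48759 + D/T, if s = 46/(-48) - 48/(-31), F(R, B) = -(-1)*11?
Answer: 95208530165/520594772064 ≈ 0.18288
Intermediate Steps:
F(R, B) = 11 (F(R, B) = -1*(-11) = 11)
s = 439/744 (s = 46*(-1/48) - 48*(-1/31) = -23/24 + 48/31 = 439/744 ≈ 0.59005)
D = -15929/744 (D = 439/744 + 11*(-2) = 439/744 - 22 = -15929/744 ≈ -21.410)
8893/48759 + D/T = 8893/48759 - 15929/744/(-43052) = 8893*(1/48759) - 15929/744*(-1/43052) = 8893/48759 + 15929/32030688 = 95208530165/520594772064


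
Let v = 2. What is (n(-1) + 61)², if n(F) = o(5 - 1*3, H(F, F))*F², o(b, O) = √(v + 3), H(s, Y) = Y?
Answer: (61 + √5)² ≈ 3998.8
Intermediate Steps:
o(b, O) = √5 (o(b, O) = √(2 + 3) = √5)
n(F) = √5*F²
(n(-1) + 61)² = (√5*(-1)² + 61)² = (√5*1 + 61)² = (√5 + 61)² = (61 + √5)²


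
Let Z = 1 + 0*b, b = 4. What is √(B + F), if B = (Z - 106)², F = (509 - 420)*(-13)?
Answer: 2*√2467 ≈ 99.338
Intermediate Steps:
F = -1157 (F = 89*(-13) = -1157)
Z = 1 (Z = 1 + 0*4 = 1 + 0 = 1)
B = 11025 (B = (1 - 106)² = (-105)² = 11025)
√(B + F) = √(11025 - 1157) = √9868 = 2*√2467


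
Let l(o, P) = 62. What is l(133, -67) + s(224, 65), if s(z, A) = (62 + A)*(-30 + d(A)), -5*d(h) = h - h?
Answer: -3748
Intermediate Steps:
d(h) = 0 (d(h) = -(h - h)/5 = -1/5*0 = 0)
s(z, A) = -1860 - 30*A (s(z, A) = (62 + A)*(-30 + 0) = (62 + A)*(-30) = -1860 - 30*A)
l(133, -67) + s(224, 65) = 62 + (-1860 - 30*65) = 62 + (-1860 - 1950) = 62 - 3810 = -3748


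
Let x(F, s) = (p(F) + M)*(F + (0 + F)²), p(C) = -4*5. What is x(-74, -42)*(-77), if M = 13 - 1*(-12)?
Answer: -2079770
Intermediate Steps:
M = 25 (M = 13 + 12 = 25)
p(C) = -20
x(F, s) = 5*F + 5*F² (x(F, s) = (-20 + 25)*(F + (0 + F)²) = 5*(F + F²) = 5*F + 5*F²)
x(-74, -42)*(-77) = (5*(-74)*(1 - 74))*(-77) = (5*(-74)*(-73))*(-77) = 27010*(-77) = -2079770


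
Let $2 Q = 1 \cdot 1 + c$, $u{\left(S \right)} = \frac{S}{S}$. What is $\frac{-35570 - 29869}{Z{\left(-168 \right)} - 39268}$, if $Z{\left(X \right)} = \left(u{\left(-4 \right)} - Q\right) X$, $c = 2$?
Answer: $\frac{65439}{39184} \approx 1.67$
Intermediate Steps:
$u{\left(S \right)} = 1$
$Q = \frac{3}{2}$ ($Q = \frac{1 \cdot 1 + 2}{2} = \frac{1 + 2}{2} = \frac{1}{2} \cdot 3 = \frac{3}{2} \approx 1.5$)
$Z{\left(X \right)} = - \frac{X}{2}$ ($Z{\left(X \right)} = \left(1 - \frac{3}{2}\right) X = - \frac{X}{2}$)
$\frac{-35570 - 29869}{Z{\left(-168 \right)} - 39268} = \frac{-35570 - 29869}{\left(- \frac{1}{2}\right) \left(-168\right) - 39268} = - \frac{65439}{84 - 39268} = - \frac{65439}{-39184} = \left(-65439\right) \left(- \frac{1}{39184}\right) = \frac{65439}{39184}$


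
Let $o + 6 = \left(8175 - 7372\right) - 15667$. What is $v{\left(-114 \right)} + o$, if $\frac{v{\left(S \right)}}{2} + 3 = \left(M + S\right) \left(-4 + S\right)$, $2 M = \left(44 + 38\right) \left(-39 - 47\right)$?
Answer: $844164$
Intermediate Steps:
$o = -14870$ ($o = -6 + \left(\left(8175 - 7372\right) - 15667\right) = -6 + \left(803 - 15667\right) = -6 - 14864 = -14870$)
$M = -3526$ ($M = \frac{\left(44 + 38\right) \left(-39 - 47\right)}{2} = \frac{82 \left(-86\right)}{2} = \frac{1}{2} \left(-7052\right) = -3526$)
$v{\left(S \right)} = -6 + 2 \left(-3526 + S\right) \left(-4 + S\right)$
$v{\left(-114 \right)} + o = \left(28202 - -804840 + 2 \left(-114\right)^{2}\right) - 14870 = \left(28202 + 804840 + 2 \cdot 12996\right) - 14870 = \left(28202 + 804840 + 25992\right) - 14870 = 859034 - 14870 = 844164$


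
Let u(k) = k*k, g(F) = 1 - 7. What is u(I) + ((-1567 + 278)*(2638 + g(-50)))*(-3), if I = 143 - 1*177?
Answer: 10179100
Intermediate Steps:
g(F) = -6
I = -34 (I = 143 - 177 = -34)
u(k) = k**2
u(I) + ((-1567 + 278)*(2638 + g(-50)))*(-3) = (-34)**2 + ((-1567 + 278)*(2638 - 6))*(-3) = 1156 - 1289*2632*(-3) = 1156 - 3392648*(-3) = 1156 + 10177944 = 10179100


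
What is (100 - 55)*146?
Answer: 6570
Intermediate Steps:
(100 - 55)*146 = 45*146 = 6570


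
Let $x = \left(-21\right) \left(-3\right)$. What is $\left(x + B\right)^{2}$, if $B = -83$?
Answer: $400$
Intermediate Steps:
$x = 63$
$\left(x + B\right)^{2} = \left(63 - 83\right)^{2} = \left(-20\right)^{2} = 400$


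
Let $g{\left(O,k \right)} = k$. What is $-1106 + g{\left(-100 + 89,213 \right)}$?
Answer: $-893$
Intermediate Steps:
$-1106 + g{\left(-100 + 89,213 \right)} = -1106 + 213 = -893$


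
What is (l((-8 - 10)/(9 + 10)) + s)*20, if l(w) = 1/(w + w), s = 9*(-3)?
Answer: -4955/9 ≈ -550.56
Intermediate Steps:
s = -27
l(w) = 1/(2*w)
(l((-8 - 10)/(9 + 10)) + s)*20 = (1/(2*(((-8 - 10)/(9 + 10)))) - 27)*20 = (1/(2*((-18/19))) - 27)*20 = (1/(2*((-18*1/19))) - 27)*20 = (1/(2*(-18/19)) - 27)*20 = ((½)*(-19/18) - 27)*20 = (-19/36 - 27)*20 = -991/36*20 = -4955/9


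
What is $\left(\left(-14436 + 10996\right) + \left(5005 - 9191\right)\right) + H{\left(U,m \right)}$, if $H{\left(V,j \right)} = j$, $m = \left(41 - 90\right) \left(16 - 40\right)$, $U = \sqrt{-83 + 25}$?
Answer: $-6450$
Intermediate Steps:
$U = i \sqrt{58}$ ($U = \sqrt{-58} = i \sqrt{58} \approx 7.6158 i$)
$m = 1176$ ($m = \left(-49\right) \left(-24\right) = 1176$)
$\left(\left(-14436 + 10996\right) + \left(5005 - 9191\right)\right) + H{\left(U,m \right)} = \left(\left(-14436 + 10996\right) + \left(5005 - 9191\right)\right) + 1176 = \left(-3440 - 4186\right) + 1176 = -7626 + 1176 = -6450$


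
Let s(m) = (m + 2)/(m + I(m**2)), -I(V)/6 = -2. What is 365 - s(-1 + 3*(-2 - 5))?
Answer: 363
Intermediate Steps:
I(V) = 12 (I(V) = -6*(-2) = 12)
s(m) = (2 + m)/(12 + m) (s(m) = (m + 2)/(m + 12) = (2 + m)/(12 + m))
365 - s(-1 + 3*(-2 - 5)) = 365 - (2 + (-1 + 3*(-2 - 5)))/(12 + (-1 + 3*(-2 - 5))) = 365 - (2 + (-1 + 3*(-7)))/(12 + (-1 + 3*(-7))) = 365 - (2 + (-1 - 21))/(12 + (-1 - 21)) = 365 - (2 - 22)/(12 - 22) = 365 - (-20)/(-10) = 365 - (-1)*(-20)/10 = 365 - 1*2 = 365 - 2 = 363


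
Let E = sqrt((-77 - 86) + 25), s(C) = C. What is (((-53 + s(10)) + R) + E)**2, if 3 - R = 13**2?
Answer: (-209 + I*sqrt(138))**2 ≈ 43543.0 - 4910.4*I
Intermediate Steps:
R = -166 (R = 3 - 1*13**2 = 3 - 1*169 = 3 - 169 = -166)
E = I*sqrt(138) (E = sqrt(-163 + 25) = sqrt(-138) = I*sqrt(138) ≈ 11.747*I)
(((-53 + s(10)) + R) + E)**2 = (((-53 + 10) - 166) + I*sqrt(138))**2 = ((-43 - 166) + I*sqrt(138))**2 = (-209 + I*sqrt(138))**2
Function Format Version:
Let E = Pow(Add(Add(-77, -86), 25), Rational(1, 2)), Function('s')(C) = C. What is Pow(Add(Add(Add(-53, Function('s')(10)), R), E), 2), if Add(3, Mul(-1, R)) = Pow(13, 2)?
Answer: Pow(Add(-209, Mul(I, Pow(138, Rational(1, 2)))), 2) ≈ Add(43543., Mul(-4910.4, I))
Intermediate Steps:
R = -166 (R = Add(3, Mul(-1, Pow(13, 2))) = Add(3, Mul(-1, 169)) = Add(3, -169) = -166)
E = Mul(I, Pow(138, Rational(1, 2))) (E = Pow(Add(-163, 25), Rational(1, 2)) = Pow(-138, Rational(1, 2)) = Mul(I, Pow(138, Rational(1, 2))) ≈ Mul(11.747, I))
Pow(Add(Add(Add(-53, Function('s')(10)), R), E), 2) = Pow(Add(Add(Add(-53, 10), -166), Mul(I, Pow(138, Rational(1, 2)))), 2) = Pow(Add(Add(-43, -166), Mul(I, Pow(138, Rational(1, 2)))), 2) = Pow(Add(-209, Mul(I, Pow(138, Rational(1, 2)))), 2)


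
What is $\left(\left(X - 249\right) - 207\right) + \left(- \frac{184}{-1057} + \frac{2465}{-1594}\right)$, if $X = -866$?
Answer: $- \frac{2229694485}{1684858} \approx -1323.4$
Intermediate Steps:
$\left(\left(X - 249\right) - 207\right) + \left(- \frac{184}{-1057} + \frac{2465}{-1594}\right) = \left(\left(-866 - 249\right) - 207\right) + \left(- \frac{184}{-1057} + \frac{2465}{-1594}\right) = \left(-1115 - 207\right) + \left(\left(-184\right) \left(- \frac{1}{1057}\right) + 2465 \left(- \frac{1}{1594}\right)\right) = -1322 + \left(\frac{184}{1057} - \frac{2465}{1594}\right) = -1322 - \frac{2312209}{1684858} = - \frac{2229694485}{1684858}$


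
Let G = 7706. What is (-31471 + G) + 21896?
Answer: -1869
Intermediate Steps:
(-31471 + G) + 21896 = (-31471 + 7706) + 21896 = -23765 + 21896 = -1869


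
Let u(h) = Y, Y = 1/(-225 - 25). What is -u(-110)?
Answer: 1/250 ≈ 0.0040000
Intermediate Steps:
Y = -1/250 (Y = 1/(-250) = -1/250 ≈ -0.0040000)
u(h) = -1/250
-u(-110) = -1*(-1/250) = 1/250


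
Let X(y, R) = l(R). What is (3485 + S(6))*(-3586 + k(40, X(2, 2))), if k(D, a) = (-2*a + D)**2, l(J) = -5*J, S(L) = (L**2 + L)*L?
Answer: 52318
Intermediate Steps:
S(L) = L*(L + L**2) (S(L) = (L + L**2)*L = L*(L + L**2))
X(y, R) = -5*R
k(D, a) = (D - 2*a)**2
(3485 + S(6))*(-3586 + k(40, X(2, 2))) = (3485 + 6**2*(1 + 6))*(-3586 + (40 - (-10)*2)**2) = (3485 + 36*7)*(-3586 + (40 - 2*(-10))**2) = (3485 + 252)*(-3586 + (40 + 20)**2) = 3737*(-3586 + 60**2) = 3737*(-3586 + 3600) = 3737*14 = 52318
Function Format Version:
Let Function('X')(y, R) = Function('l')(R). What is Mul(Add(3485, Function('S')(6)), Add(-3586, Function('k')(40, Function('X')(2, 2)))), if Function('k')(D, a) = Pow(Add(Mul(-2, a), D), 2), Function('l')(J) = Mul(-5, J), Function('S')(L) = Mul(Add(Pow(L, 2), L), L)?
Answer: 52318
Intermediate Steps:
Function('S')(L) = Mul(L, Add(L, Pow(L, 2))) (Function('S')(L) = Mul(Add(L, Pow(L, 2)), L) = Mul(L, Add(L, Pow(L, 2))))
Function('X')(y, R) = Mul(-5, R)
Function('k')(D, a) = Pow(Add(D, Mul(-2, a)), 2)
Mul(Add(3485, Function('S')(6)), Add(-3586, Function('k')(40, Function('X')(2, 2)))) = Mul(Add(3485, Mul(Pow(6, 2), Add(1, 6))), Add(-3586, Pow(Add(40, Mul(-2, Mul(-5, 2))), 2))) = Mul(Add(3485, Mul(36, 7)), Add(-3586, Pow(Add(40, Mul(-2, -10)), 2))) = Mul(Add(3485, 252), Add(-3586, Pow(Add(40, 20), 2))) = Mul(3737, Add(-3586, Pow(60, 2))) = Mul(3737, Add(-3586, 3600)) = Mul(3737, 14) = 52318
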